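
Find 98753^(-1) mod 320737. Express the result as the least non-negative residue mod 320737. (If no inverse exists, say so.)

Run Euclid on (320737, 98753):
320737 = 3×98753 + 24478
98753 = 4×24478 + 841
24478 = 29×841 + 89
841 = 9×89 + 40
89 = 2×40 + 9
40 = 4×9 + 4
9 = 2×4 + 1
4 = 4×1 + 0
gcd = 1, so the inverse exists. Back-substitute:
1 = 9 − 2·4
1 = −2·40 + 9·9
1 = 9·89 − 20·40
1 = −20·841 + 189·89
1 = 189·24478 − 5501·841
1 = −5501·98753 + 22193·24478
1 = 22193·320737 − 72080·98753
So 98753·(-72080) ≡ 1 (mod 320737), and -72080 ≡ 248657 (mod 320737).

248657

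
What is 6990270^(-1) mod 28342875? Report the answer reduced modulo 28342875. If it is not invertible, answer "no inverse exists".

Compute gcd(6990270, 28342875):
28342875 = 4*6990270 + 381795
6990270 = 18*381795 + 117960
381795 = 3*117960 + 27915
117960 = 4*27915 + 6300
27915 = 4*6300 + 2715
6300 = 2*2715 + 870
2715 = 3*870 + 105
870 = 8*105 + 30
105 = 3*30 + 15
30 = 2*15 + 0
gcd(6990270, 28342875) = 15 ≠ 1, so 6990270 has no multiplicative inverse modulo 28342875.

no inverse exists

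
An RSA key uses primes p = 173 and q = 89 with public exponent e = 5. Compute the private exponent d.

φ(n) = (p−1)(q−1) = 172·88 = 15136.
Need d with 5·d ≡ 1 (mod 15136). Apply the extended Euclidean algorithm:
15136 = 3027·5 + 1
5 = 5·1 + 0
Back-substitute:
1 = 15136 − 3027·5
So 5·(-3027) ≡ 1 (mod 15136), hence d ≡ -3027 ≡ 12109 (mod 15136).

12109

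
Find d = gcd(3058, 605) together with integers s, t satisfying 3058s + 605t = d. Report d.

Apply Euclid's algorithm to 3058 and 605:
3058 = 5*605 + 33
605 = 18*33 + 11
33 = 3*11 + 0
gcd(3058, 605) = 11.
Back-substituting:
11 = 605 − 18·33
11 = −18·3058 + 91·605
So 11 = (-18)·3058 + (91)·605.

11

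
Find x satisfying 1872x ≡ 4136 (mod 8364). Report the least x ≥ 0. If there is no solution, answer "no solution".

no solution

gcd(1872, 8364):
8364 = 4·1872 + 876
1872 = 2·876 + 120
876 = 7·120 + 36
120 = 3·36 + 12
36 = 3·12 + 0
gcd = 12, but 12 ∤ 4136, so the congruence has no solution.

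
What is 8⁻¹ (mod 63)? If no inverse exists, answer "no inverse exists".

8

Extended Euclidean algorithm:
63 = 7·8 + 7
8 = 1·7 + 1
7 = 7·1 + 0
gcd = 1, so the inverse exists. Back-substitute:
1 = 8 − 7
1 = −63 + 8·8
So 8·8 ≡ 1 (mod 63).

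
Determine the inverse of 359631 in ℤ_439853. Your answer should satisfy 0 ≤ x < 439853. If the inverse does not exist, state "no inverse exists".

Run Euclid on (439853, 359631):
439853 = 1·359631 + 80222
359631 = 4·80222 + 38743
80222 = 2·38743 + 2736
38743 = 14·2736 + 439
2736 = 6·439 + 102
439 = 4·102 + 31
102 = 3·31 + 9
31 = 3·9 + 4
9 = 2·4 + 1
4 = 4·1 + 0
Since gcd(359631, 439853) = 1, back-substitute to write 1 as a combination:
1 = 9 − 2·4
1 = −2·31 + 7·9
1 = 7·102 − 23·31
1 = −23·439 + 99·102
1 = 99·2736 − 617·439
1 = −617·38743 + 8737·2736
1 = 8737·80222 − 18091·38743
1 = −18091·359631 + 81101·80222
1 = 81101·439853 − 99192·359631
Hence 359631⁻¹ ≡ -99192 ≡ 340661 (mod 439853).

340661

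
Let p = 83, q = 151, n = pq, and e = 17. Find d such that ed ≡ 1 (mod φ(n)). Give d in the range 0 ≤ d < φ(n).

10853

φ(n) = (p−1)(q−1) = 82·150 = 12300.
Need d with 17·d ≡ 1 (mod 12300). Apply the extended Euclidean algorithm:
12300 = 723·17 + 9
17 = 1·9 + 8
9 = 1·8 + 1
8 = 8·1 + 0
Back-substitute:
1 = 9 − 8
1 = −17 + 2·9
1 = 2·12300 − 1447·17
So 17·(-1447) ≡ 1 (mod 12300), hence d ≡ -1447 ≡ 10853 (mod 12300).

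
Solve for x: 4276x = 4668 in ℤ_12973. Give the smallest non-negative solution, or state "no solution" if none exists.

6882

First find gcd(4276, 12973):
12973 = 3×4276 + 145
4276 = 29×145 + 71
145 = 2×71 + 3
71 = 23×3 + 2
3 = 1×2 + 1
2 = 2×1 + 0
gcd = 1, so a unique solution mod 12973 exists.
Back-substitute for the Bézout coefficients:
1 = 3 − 2
1 = −71 + 24·3
1 = 24·145 − 49·71
1 = −49·4276 + 1445·145
1 = 1445·12973 − 4384·4276
So 4276·(-4384) ≡ 1 (mod 12973), giving 4276⁻¹ ≡ 8589.
x ≡ 4276⁻¹·4668 ≡ 8589·4668 ≡ 6882 (mod 12973).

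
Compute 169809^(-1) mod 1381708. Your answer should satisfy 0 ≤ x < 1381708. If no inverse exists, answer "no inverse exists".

Run Euclid on (1381708, 169809):
1381708 = 8·169809 + 23236
169809 = 7·23236 + 7157
23236 = 3·7157 + 1765
7157 = 4·1765 + 97
1765 = 18·97 + 19
97 = 5·19 + 2
19 = 9·2 + 1
2 = 2·1 + 0
Since gcd(169809, 1381708) = 1, back-substitute to write 1 as a combination:
1 = 19 − 9·2
1 = −9·97 + 46·19
1 = 46·1765 − 837·97
1 = −837·7157 + 3394·1765
1 = 3394·23236 − 11019·7157
1 = −11019·169809 + 80527·23236
1 = 80527·1381708 − 655235·169809
So 169809·(-655235) ≡ 1 (mod 1381708), and -655235 ≡ 726473 (mod 1381708).

726473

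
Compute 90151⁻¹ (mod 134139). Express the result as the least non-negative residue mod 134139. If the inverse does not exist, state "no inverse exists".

Apply the Euclidean algorithm to 134139 and 90151:
134139 = 1·90151 + 43988
90151 = 2·43988 + 2175
43988 = 20·2175 + 488
2175 = 4·488 + 223
488 = 2·223 + 42
223 = 5·42 + 13
42 = 3·13 + 3
13 = 4·3 + 1
3 = 3·1 + 0
Since gcd(90151, 134139) = 1, back-substitute to write 1 as a combination:
1 = 13 − 4·3
1 = −4·42 + 13·13
1 = 13·223 − 69·42
1 = −69·488 + 151·223
1 = 151·2175 − 673·488
1 = −673·43988 + 13611·2175
1 = 13611·90151 − 27895·43988
1 = −27895·134139 + 41506·90151
So 90151·41506 ≡ 1 (mod 134139).

41506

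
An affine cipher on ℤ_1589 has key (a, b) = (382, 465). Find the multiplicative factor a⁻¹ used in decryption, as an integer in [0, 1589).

Apply the Euclidean algorithm to 1589 and 382:
1589 = 4*382 + 61
382 = 6*61 + 16
61 = 3*16 + 13
16 = 1*13 + 3
13 = 4*3 + 1
3 = 3*1 + 0
The gcd is 1. Working backward:
1 = 13 − 4·3
1 = −4·16 + 5·13
1 = 5·61 − 19·16
1 = −19·382 + 119·61
1 = 119·1589 − 495·382
Thus 382·(-495) ≡ 1 (mod 1589); reducing, -495 mod 1589 = 1094.

1094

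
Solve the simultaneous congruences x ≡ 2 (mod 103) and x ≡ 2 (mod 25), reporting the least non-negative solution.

Write x = 2 + 103·k. Then 103·k ≡ 2 − 2 ≡ 0 (mod 25).
Need 103⁻¹ mod 25. Extended Euclid on (25, 3):
25 = 8·3 + 1
3 = 3·1 + 0
Back-substitute:
1 = 25 − 8·3
103⁻¹ ≡ 17 (mod 25), so k ≡ 17·0 ≡ 0 (mod 25).
x = 2 + 103·0 = 2.

2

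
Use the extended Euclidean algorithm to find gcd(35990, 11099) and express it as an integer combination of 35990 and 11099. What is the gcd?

1

Euclidean algorithm:
35990 = 3·11099 + 2693
11099 = 4·2693 + 327
2693 = 8·327 + 77
327 = 4·77 + 19
77 = 4·19 + 1
19 = 19·1 + 0
gcd(35990, 11099) = 1.
Express as a combination:
1 = 77 − 4·19
1 = −4·327 + 17·77
1 = 17·2693 − 140·327
1 = −140·11099 + 577·2693
1 = 577·35990 − 1871·11099
So 1 = (577)·35990 + (-1871)·11099.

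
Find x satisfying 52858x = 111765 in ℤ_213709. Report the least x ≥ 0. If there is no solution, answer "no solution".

First find gcd(52858, 213709):
213709 = 4·52858 + 2277
52858 = 23·2277 + 487
2277 = 4·487 + 329
487 = 1·329 + 158
329 = 2·158 + 13
158 = 12·13 + 2
13 = 6·2 + 1
2 = 2·1 + 0
gcd = 1, so a unique solution mod 213709 exists.
Back-substitute for the Bézout coefficients:
1 = 13 − 6·2
1 = −6·158 + 73·13
1 = 73·329 − 152·158
1 = −152·487 + 225·329
1 = 225·2277 − 1052·487
1 = −1052·52858 + 24421·2277
1 = 24421·213709 − 98736·52858
So 52858·(-98736) ≡ 1 (mod 213709), giving 52858⁻¹ ≡ 114973.
x ≡ 52858⁻¹·111765 ≡ 114973·111765 ≡ 62593 (mod 213709).

62593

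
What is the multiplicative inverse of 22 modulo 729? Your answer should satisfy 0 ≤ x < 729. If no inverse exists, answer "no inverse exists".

232

gcd(729, 22) by repeated division:
729 = 33×22 + 3
22 = 7×3 + 1
3 = 3×1 + 0
gcd = 1, so the inverse exists. Back-substitute:
1 = 22 − 7·3
1 = −7·729 + 232·22
So 22·232 ≡ 1 (mod 729).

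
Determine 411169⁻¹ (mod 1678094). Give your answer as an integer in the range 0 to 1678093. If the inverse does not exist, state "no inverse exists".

no inverse exists

Euclidean algorithm on 1678094, 411169:
1678094 = 4×411169 + 33418
411169 = 12×33418 + 10153
33418 = 3×10153 + 2959
10153 = 3×2959 + 1276
2959 = 2×1276 + 407
1276 = 3×407 + 55
407 = 7×55 + 22
55 = 2×22 + 11
22 = 2×11 + 0
Since gcd = 11 > 1, 411169 is not a unit mod 1678094.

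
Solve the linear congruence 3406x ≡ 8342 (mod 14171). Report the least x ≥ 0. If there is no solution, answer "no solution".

11053

First find gcd(3406, 14171):
14171 = 4*3406 + 547
3406 = 6*547 + 124
547 = 4*124 + 51
124 = 2*51 + 22
51 = 2*22 + 7
22 = 3*7 + 1
7 = 7*1 + 0
gcd = 1, so a unique solution mod 14171 exists.
Back-substitute for the Bézout coefficients:
1 = 22 − 3·7
1 = −3·51 + 7·22
1 = 7·124 − 17·51
1 = −17·547 + 75·124
1 = 75·3406 − 467·547
1 = −467·14171 + 1943·3406
So 3406·(1943) ≡ 1 (mod 14171), giving 3406⁻¹ ≡ 1943.
x ≡ 3406⁻¹·8342 ≡ 1943·8342 ≡ 11053 (mod 14171).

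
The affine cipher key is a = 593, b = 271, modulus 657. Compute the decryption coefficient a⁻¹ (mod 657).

Run Euclid on (657, 593):
657 = 1·593 + 64
593 = 9·64 + 17
64 = 3·17 + 13
17 = 1·13 + 4
13 = 3·4 + 1
4 = 4·1 + 0
Since gcd(593, 657) = 1, back-substitute to write 1 as a combination:
1 = 13 − 3·4
1 = −3·17 + 4·13
1 = 4·64 − 15·17
1 = −15·593 + 139·64
1 = 139·657 − 154·593
So 593·(-154) ≡ 1 (mod 657), and -154 ≡ 503 (mod 657).

503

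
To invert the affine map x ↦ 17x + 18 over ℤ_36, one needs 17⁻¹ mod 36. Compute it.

gcd(36, 17) by repeated division:
36 = 2×17 + 2
17 = 8×2 + 1
2 = 2×1 + 0
The gcd is 1. Working backward:
1 = 17 − 8·2
1 = −8·36 + 17·17
So 17·17 ≡ 1 (mod 36).

17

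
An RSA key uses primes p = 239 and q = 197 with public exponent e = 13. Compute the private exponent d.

10765

φ(n) = (p−1)(q−1) = 238·196 = 46648.
Need d with 13·d ≡ 1 (mod 46648). Apply the extended Euclidean algorithm:
46648 = 3588·13 + 4
13 = 3·4 + 1
4 = 4·1 + 0
Back-substitute:
1 = 13 − 3·4
1 = −3·46648 + 10765·13
So 13·10765 ≡ 1 (mod 46648), hence d = 10765.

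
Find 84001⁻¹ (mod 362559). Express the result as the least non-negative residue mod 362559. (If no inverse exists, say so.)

gcd(362559, 84001) by repeated division:
362559 = 4*84001 + 26555
84001 = 3*26555 + 4336
26555 = 6*4336 + 539
4336 = 8*539 + 24
539 = 22*24 + 11
24 = 2*11 + 2
11 = 5*2 + 1
2 = 2*1 + 0
The gcd is 1. Working backward:
1 = 11 − 5·2
1 = −5·24 + 11·11
1 = 11·539 − 247·24
1 = −247·4336 + 1987·539
1 = 1987·26555 − 12169·4336
1 = −12169·84001 + 38494·26555
1 = 38494·362559 − 166145·84001
So 84001·(-166145) ≡ 1 (mod 362559), and -166145 ≡ 196414 (mod 362559).

196414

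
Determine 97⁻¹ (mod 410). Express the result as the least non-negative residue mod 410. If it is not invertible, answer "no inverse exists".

Run Euclid on (410, 97):
410 = 4·97 + 22
97 = 4·22 + 9
22 = 2·9 + 4
9 = 2·4 + 1
4 = 4·1 + 0
The gcd is 1. Working backward:
1 = 9 − 2·4
1 = −2·22 + 5·9
1 = 5·97 − 22·22
1 = −22·410 + 93·97
So 97·93 ≡ 1 (mod 410).

93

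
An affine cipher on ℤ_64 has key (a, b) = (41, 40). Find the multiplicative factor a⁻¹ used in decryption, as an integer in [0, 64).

gcd(64, 41) by repeated division:
64 = 1·41 + 23
41 = 1·23 + 18
23 = 1·18 + 5
18 = 3·5 + 3
5 = 1·3 + 2
3 = 1·2 + 1
2 = 2·1 + 0
The gcd is 1. Working backward:
1 = 3 − 2
1 = −5 + 2·3
1 = 2·18 − 7·5
1 = −7·23 + 9·18
1 = 9·41 − 16·23
1 = −16·64 + 25·41
So 41·25 ≡ 1 (mod 64).

25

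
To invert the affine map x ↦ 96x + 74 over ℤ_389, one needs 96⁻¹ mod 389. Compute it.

Run Euclid on (389, 96):
389 = 4*96 + 5
96 = 19*5 + 1
5 = 5*1 + 0
The gcd is 1. Working backward:
1 = 96 − 19·5
1 = −19·389 + 77·96
So 96·77 ≡ 1 (mod 389).

77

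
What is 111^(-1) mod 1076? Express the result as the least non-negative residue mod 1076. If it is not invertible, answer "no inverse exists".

475

Extended Euclidean algorithm:
1076 = 9·111 + 77
111 = 1·77 + 34
77 = 2·34 + 9
34 = 3·9 + 7
9 = 1·7 + 2
7 = 3·2 + 1
2 = 2·1 + 0
The gcd is 1. Working backward:
1 = 7 − 3·2
1 = −3·9 + 4·7
1 = 4·34 − 15·9
1 = −15·77 + 34·34
1 = 34·111 − 49·77
1 = −49·1076 + 475·111
So 111·475 ≡ 1 (mod 1076).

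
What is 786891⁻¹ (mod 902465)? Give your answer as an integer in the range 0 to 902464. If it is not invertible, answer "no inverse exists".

128271

Run Euclid on (902465, 786891):
902465 = 1×786891 + 115574
786891 = 6×115574 + 93447
115574 = 1×93447 + 22127
93447 = 4×22127 + 4939
22127 = 4×4939 + 2371
4939 = 2×2371 + 197
2371 = 12×197 + 7
197 = 28×7 + 1
7 = 7×1 + 0
The gcd is 1. Working backward:
1 = 197 − 28·7
1 = −28·2371 + 337·197
1 = 337·4939 − 702·2371
1 = −702·22127 + 3145·4939
1 = 3145·93447 − 13282·22127
1 = −13282·115574 + 16427·93447
1 = 16427·786891 − 111844·115574
1 = −111844·902465 + 128271·786891
So 786891·128271 ≡ 1 (mod 902465).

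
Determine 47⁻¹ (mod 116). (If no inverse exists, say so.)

Run Euclid on (116, 47):
116 = 2*47 + 22
47 = 2*22 + 3
22 = 7*3 + 1
3 = 3*1 + 0
gcd = 1, so the inverse exists. Back-substitute:
1 = 22 − 7·3
1 = −7·47 + 15·22
1 = 15·116 − 37·47
Thus 47·(-37) ≡ 1 (mod 116); reducing, -37 mod 116 = 79.

79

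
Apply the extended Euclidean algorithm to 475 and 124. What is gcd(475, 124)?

Apply Euclid's algorithm to 475 and 124:
475 = 3×124 + 103
124 = 1×103 + 21
103 = 4×21 + 19
21 = 1×19 + 2
19 = 9×2 + 1
2 = 2×1 + 0
gcd(475, 124) = 1.
Express as a combination:
1 = 19 − 9·2
1 = −9·21 + 10·19
1 = 10·103 − 49·21
1 = −49·124 + 59·103
1 = 59·475 − 226·124
So 1 = (59)·475 + (-226)·124.

1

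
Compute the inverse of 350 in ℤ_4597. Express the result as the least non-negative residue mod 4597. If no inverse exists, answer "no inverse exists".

gcd(4597, 350) by repeated division:
4597 = 13*350 + 47
350 = 7*47 + 21
47 = 2*21 + 5
21 = 4*5 + 1
5 = 5*1 + 0
gcd = 1, so the inverse exists. Back-substitute:
1 = 21 − 4·5
1 = −4·47 + 9·21
1 = 9·350 − 67·47
1 = −67·4597 + 880·350
So 350·880 ≡ 1 (mod 4597).

880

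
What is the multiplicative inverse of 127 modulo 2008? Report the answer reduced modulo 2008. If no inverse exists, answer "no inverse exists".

1423

gcd(2008, 127) by repeated division:
2008 = 15·127 + 103
127 = 1·103 + 24
103 = 4·24 + 7
24 = 3·7 + 3
7 = 2·3 + 1
3 = 3·1 + 0
The gcd is 1. Working backward:
1 = 7 − 2·3
1 = −2·24 + 7·7
1 = 7·103 − 30·24
1 = −30·127 + 37·103
1 = 37·2008 − 585·127
So 127·(-585) ≡ 1 (mod 2008), and -585 ≡ 1423 (mod 2008).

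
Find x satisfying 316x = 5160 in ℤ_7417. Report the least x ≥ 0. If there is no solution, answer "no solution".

First find gcd(316, 7417):
7417 = 23*316 + 149
316 = 2*149 + 18
149 = 8*18 + 5
18 = 3*5 + 3
5 = 1*3 + 2
3 = 1*2 + 1
2 = 2*1 + 0
gcd = 1, so a unique solution mod 7417 exists.
Back-substitute for the Bézout coefficients:
1 = 3 − 2
1 = −5 + 2·3
1 = 2·18 − 7·5
1 = −7·149 + 58·18
1 = 58·316 − 123·149
1 = −123·7417 + 2887·316
So 316·(2887) ≡ 1 (mod 7417), giving 316⁻¹ ≡ 2887.
x ≡ 316⁻¹·5160 ≡ 2887·5160 ≡ 3584 (mod 7417).

3584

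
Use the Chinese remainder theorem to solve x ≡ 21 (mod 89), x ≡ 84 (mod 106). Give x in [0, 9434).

Write x = 21 + 89·k. Then 89·k ≡ 84 − 21 ≡ 63 (mod 106).
Need 89⁻¹ mod 106. Extended Euclid on (106, 89):
106 = 1*89 + 17
89 = 5*17 + 4
17 = 4*4 + 1
4 = 4*1 + 0
Back-substitute:
1 = 17 − 4·4
1 = −4·89 + 21·17
1 = 21·106 − 25·89
89⁻¹ ≡ 81 (mod 106), so k ≡ 81·63 ≡ 15 (mod 106).
x = 21 + 89·15 = 1356.

1356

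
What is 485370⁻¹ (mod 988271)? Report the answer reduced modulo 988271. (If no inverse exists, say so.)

gcd(988271, 485370) by repeated division:
988271 = 2*485370 + 17531
485370 = 27*17531 + 12033
17531 = 1*12033 + 5498
12033 = 2*5498 + 1037
5498 = 5*1037 + 313
1037 = 3*313 + 98
313 = 3*98 + 19
98 = 5*19 + 3
19 = 6*3 + 1
3 = 3*1 + 0
Since gcd(485370, 988271) = 1, back-substitute to write 1 as a combination:
1 = 19 − 6·3
1 = −6·98 + 31·19
1 = 31·313 − 99·98
1 = −99·1037 + 328·313
1 = 328·5498 − 1739·1037
1 = −1739·12033 + 3806·5498
1 = 3806·17531 − 5545·12033
1 = −5545·485370 + 153521·17531
1 = 153521·988271 − 312587·485370
So 485370·(-312587) ≡ 1 (mod 988271), and -312587 ≡ 675684 (mod 988271).

675684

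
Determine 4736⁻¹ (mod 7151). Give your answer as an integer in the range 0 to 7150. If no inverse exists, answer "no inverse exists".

Run Euclid on (7151, 4736):
7151 = 1*4736 + 2415
4736 = 1*2415 + 2321
2415 = 1*2321 + 94
2321 = 24*94 + 65
94 = 1*65 + 29
65 = 2*29 + 7
29 = 4*7 + 1
7 = 7*1 + 0
Since gcd(4736, 7151) = 1, back-substitute to write 1 as a combination:
1 = 29 − 4·7
1 = −4·65 + 9·29
1 = 9·94 − 13·65
1 = −13·2321 + 321·94
1 = 321·2415 − 334·2321
1 = −334·4736 + 655·2415
1 = 655·7151 − 989·4736
So 4736·(-989) ≡ 1 (mod 7151), and -989 ≡ 6162 (mod 7151).

6162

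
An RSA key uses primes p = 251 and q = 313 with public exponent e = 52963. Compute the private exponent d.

52027

φ(n) = (p−1)(q−1) = 250·312 = 78000.
Need d with 52963·d ≡ 1 (mod 78000). Apply the extended Euclidean algorithm:
78000 = 1·52963 + 25037
52963 = 2·25037 + 2889
25037 = 8·2889 + 1925
2889 = 1·1925 + 964
1925 = 1·964 + 961
964 = 1·961 + 3
961 = 320·3 + 1
3 = 3·1 + 0
Back-substitute:
1 = 961 − 320·3
1 = −320·964 + 321·961
1 = 321·1925 − 641·964
1 = −641·2889 + 962·1925
1 = 962·25037 − 8337·2889
1 = −8337·52963 + 17636·25037
1 = 17636·78000 − 25973·52963
So 52963·(-25973) ≡ 1 (mod 78000), hence d ≡ -25973 ≡ 52027 (mod 78000).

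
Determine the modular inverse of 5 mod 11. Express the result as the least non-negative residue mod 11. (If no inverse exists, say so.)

Extended Euclidean algorithm:
11 = 2×5 + 1
5 = 5×1 + 0
Since gcd(5, 11) = 1, back-substitute to write 1 as a combination:
1 = 11 − 2·5
Hence 5⁻¹ ≡ -2 ≡ 9 (mod 11).

9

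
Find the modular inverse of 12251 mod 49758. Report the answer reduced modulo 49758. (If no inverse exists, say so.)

8249

Extended Euclidean algorithm:
49758 = 4×12251 + 754
12251 = 16×754 + 187
754 = 4×187 + 6
187 = 31×6 + 1
6 = 6×1 + 0
gcd = 1, so the inverse exists. Back-substitute:
1 = 187 − 31·6
1 = −31·754 + 125·187
1 = 125·12251 − 2031·754
1 = −2031·49758 + 8249·12251
So 12251·8249 ≡ 1 (mod 49758).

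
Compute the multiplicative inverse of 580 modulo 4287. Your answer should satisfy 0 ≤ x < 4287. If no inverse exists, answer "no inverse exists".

Extended Euclidean algorithm:
4287 = 7·580 + 227
580 = 2·227 + 126
227 = 1·126 + 101
126 = 1·101 + 25
101 = 4·25 + 1
25 = 25·1 + 0
Since gcd(580, 4287) = 1, back-substitute to write 1 as a combination:
1 = 101 − 4·25
1 = −4·126 + 5·101
1 = 5·227 − 9·126
1 = −9·580 + 23·227
1 = 23·4287 − 170·580
So 580·(-170) ≡ 1 (mod 4287), and -170 ≡ 4117 (mod 4287).

4117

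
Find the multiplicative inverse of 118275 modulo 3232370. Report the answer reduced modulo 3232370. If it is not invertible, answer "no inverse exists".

no inverse exists

Compute gcd(118275, 3232370):
3232370 = 27*118275 + 38945
118275 = 3*38945 + 1440
38945 = 27*1440 + 65
1440 = 22*65 + 10
65 = 6*10 + 5
10 = 2*5 + 0
gcd(118275, 3232370) = 5 ≠ 1, so 118275 has no multiplicative inverse modulo 3232370.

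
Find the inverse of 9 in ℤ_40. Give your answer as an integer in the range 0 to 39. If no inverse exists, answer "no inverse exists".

Run Euclid on (40, 9):
40 = 4×9 + 4
9 = 2×4 + 1
4 = 4×1 + 0
Since gcd(9, 40) = 1, back-substitute to write 1 as a combination:
1 = 9 − 2·4
1 = −2·40 + 9·9
So 9·9 ≡ 1 (mod 40).

9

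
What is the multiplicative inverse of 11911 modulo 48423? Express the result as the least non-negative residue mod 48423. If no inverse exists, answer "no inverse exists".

38353

gcd(48423, 11911) by repeated division:
48423 = 4·11911 + 779
11911 = 15·779 + 226
779 = 3·226 + 101
226 = 2·101 + 24
101 = 4·24 + 5
24 = 4·5 + 4
5 = 1·4 + 1
4 = 4·1 + 0
Since gcd(11911, 48423) = 1, back-substitute to write 1 as a combination:
1 = 5 − 4
1 = −24 + 5·5
1 = 5·101 − 21·24
1 = −21·226 + 47·101
1 = 47·779 − 162·226
1 = −162·11911 + 2477·779
1 = 2477·48423 − 10070·11911
Thus 11911·(-10070) ≡ 1 (mod 48423); reducing, -10070 mod 48423 = 38353.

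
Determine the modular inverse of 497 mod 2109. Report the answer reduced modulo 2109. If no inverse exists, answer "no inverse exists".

Apply the Euclidean algorithm to 2109 and 497:
2109 = 4·497 + 121
497 = 4·121 + 13
121 = 9·13 + 4
13 = 3·4 + 1
4 = 4·1 + 0
gcd = 1, so the inverse exists. Back-substitute:
1 = 13 − 3·4
1 = −3·121 + 28·13
1 = 28·497 − 115·121
1 = −115·2109 + 488·497
So 497·488 ≡ 1 (mod 2109).

488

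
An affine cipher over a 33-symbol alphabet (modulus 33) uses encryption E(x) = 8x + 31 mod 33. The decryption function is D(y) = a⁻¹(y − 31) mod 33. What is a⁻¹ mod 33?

29

Extended Euclidean algorithm:
33 = 4·8 + 1
8 = 8·1 + 0
gcd = 1, so the inverse exists. Back-substitute:
1 = 33 − 4·8
So 8·(-4) ≡ 1 (mod 33), and -4 ≡ 29 (mod 33).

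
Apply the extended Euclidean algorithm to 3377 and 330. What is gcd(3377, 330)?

11

Repeated division:
3377 = 10×330 + 77
330 = 4×77 + 22
77 = 3×22 + 11
22 = 2×11 + 0
gcd(3377, 330) = 11.
Working backward:
11 = 77 − 3·22
11 = −3·330 + 13·77
11 = 13·3377 − 133·330
So 11 = (13)·3377 + (-133)·330.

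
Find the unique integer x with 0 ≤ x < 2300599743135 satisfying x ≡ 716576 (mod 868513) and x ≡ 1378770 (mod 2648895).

20230989885

Write x = 716576 + 868513·k. Then 868513·k ≡ 1378770 − 716576 ≡ 662194 (mod 2648895).
Need 868513⁻¹ mod 2648895. Extended Euclid on (2648895, 868513):
2648895 = 3*868513 + 43356
868513 = 20*43356 + 1393
43356 = 31*1393 + 173
1393 = 8*173 + 9
173 = 19*9 + 2
9 = 4*2 + 1
2 = 2*1 + 0
Back-substitute:
1 = 9 − 4·2
1 = −4·173 + 77·9
1 = 77·1393 − 620·173
1 = −620·43356 + 19297·1393
1 = 19297·868513 − 386560·43356
1 = −386560·2648895 + 1178977·868513
868513⁻¹ ≡ 1178977 (mod 2648895), so k ≡ 1178977·662194 ≡ 23293 (mod 2648895).
x = 716576 + 868513·23293 = 20230989885.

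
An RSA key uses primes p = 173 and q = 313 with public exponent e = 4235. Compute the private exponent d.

φ(n) = (p−1)(q−1) = 172·312 = 53664.
Need d with 4235·d ≡ 1 (mod 53664). Apply the extended Euclidean algorithm:
53664 = 12·4235 + 2844
4235 = 1·2844 + 1391
2844 = 2·1391 + 62
1391 = 22·62 + 27
62 = 2·27 + 8
27 = 3·8 + 3
8 = 2·3 + 2
3 = 1·2 + 1
2 = 2·1 + 0
Back-substitute:
1 = 3 − 2
1 = −8 + 3·3
1 = 3·27 − 10·8
1 = −10·62 + 23·27
1 = 23·1391 − 516·62
1 = −516·2844 + 1055·1391
1 = 1055·4235 − 1571·2844
1 = −1571·53664 + 19907·4235
So 4235·19907 ≡ 1 (mod 53664), hence d = 19907.

19907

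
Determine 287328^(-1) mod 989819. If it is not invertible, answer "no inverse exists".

502726

Apply the Euclidean algorithm to 989819 and 287328:
989819 = 3·287328 + 127835
287328 = 2·127835 + 31658
127835 = 4·31658 + 1203
31658 = 26·1203 + 380
1203 = 3·380 + 63
380 = 6·63 + 2
63 = 31·2 + 1
2 = 2·1 + 0
Since gcd(287328, 989819) = 1, back-substitute to write 1 as a combination:
1 = 63 − 31·2
1 = −31·380 + 187·63
1 = 187·1203 − 592·380
1 = −592·31658 + 15579·1203
1 = 15579·127835 − 62908·31658
1 = −62908·287328 + 141395·127835
1 = 141395·989819 − 487093·287328
Thus 287328·(-487093) ≡ 1 (mod 989819); reducing, -487093 mod 989819 = 502726.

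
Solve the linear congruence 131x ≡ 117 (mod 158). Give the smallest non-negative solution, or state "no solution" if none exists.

First find gcd(131, 158):
158 = 1·131 + 27
131 = 4·27 + 23
27 = 1·23 + 4
23 = 5·4 + 3
4 = 1·3 + 1
3 = 3·1 + 0
gcd = 1, so a unique solution mod 158 exists.
Back-substitute for the Bézout coefficients:
1 = 4 − 3
1 = −23 + 6·4
1 = 6·27 − 7·23
1 = −7·131 + 34·27
1 = 34·158 − 41·131
So 131·(-41) ≡ 1 (mod 158), giving 131⁻¹ ≡ 117.
x ≡ 131⁻¹·117 ≡ 117·117 ≡ 101 (mod 158).

101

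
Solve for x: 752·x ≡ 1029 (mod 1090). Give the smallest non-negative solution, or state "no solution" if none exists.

no solution

gcd(752, 1090):
1090 = 1*752 + 338
752 = 2*338 + 76
338 = 4*76 + 34
76 = 2*34 + 8
34 = 4*8 + 2
8 = 4*2 + 0
gcd = 2, but 2 ∤ 1029, so the congruence has no solution.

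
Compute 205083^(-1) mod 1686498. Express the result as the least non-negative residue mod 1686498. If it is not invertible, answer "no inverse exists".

Euclidean algorithm on 1686498, 205083:
1686498 = 8·205083 + 45834
205083 = 4·45834 + 21747
45834 = 2·21747 + 2340
21747 = 9·2340 + 687
2340 = 3·687 + 279
687 = 2·279 + 129
279 = 2·129 + 21
129 = 6·21 + 3
21 = 7·3 + 0
Since gcd = 3 > 1, 205083 is not a unit mod 1686498.

no inverse exists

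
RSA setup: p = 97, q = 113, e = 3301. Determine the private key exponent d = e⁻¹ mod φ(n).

8941

φ(n) = (p−1)(q−1) = 96·112 = 10752.
Need d with 3301·d ≡ 1 (mod 10752). Apply the extended Euclidean algorithm:
10752 = 3*3301 + 849
3301 = 3*849 + 754
849 = 1*754 + 95
754 = 7*95 + 89
95 = 1*89 + 6
89 = 14*6 + 5
6 = 1*5 + 1
5 = 5*1 + 0
Back-substitute:
1 = 6 − 5
1 = −89 + 15·6
1 = 15·95 − 16·89
1 = −16·754 + 127·95
1 = 127·849 − 143·754
1 = −143·3301 + 556·849
1 = 556·10752 − 1811·3301
So 3301·(-1811) ≡ 1 (mod 10752), hence d ≡ -1811 ≡ 8941 (mod 10752).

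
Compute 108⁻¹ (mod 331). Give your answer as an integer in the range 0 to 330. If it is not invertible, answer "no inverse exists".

Run Euclid on (331, 108):
331 = 3*108 + 7
108 = 15*7 + 3
7 = 2*3 + 1
3 = 3*1 + 0
gcd = 1, so the inverse exists. Back-substitute:
1 = 7 − 2·3
1 = −2·108 + 31·7
1 = 31·331 − 95·108
Thus 108·(-95) ≡ 1 (mod 331); reducing, -95 mod 331 = 236.

236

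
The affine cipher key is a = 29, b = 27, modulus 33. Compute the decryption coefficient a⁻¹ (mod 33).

8

Run Euclid on (33, 29):
33 = 1*29 + 4
29 = 7*4 + 1
4 = 4*1 + 0
gcd = 1, so the inverse exists. Back-substitute:
1 = 29 − 7·4
1 = −7·33 + 8·29
So 29·8 ≡ 1 (mod 33).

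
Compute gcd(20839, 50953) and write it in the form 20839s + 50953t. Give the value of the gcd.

7

Repeated division:
50953 = 2·20839 + 9275
20839 = 2·9275 + 2289
9275 = 4·2289 + 119
2289 = 19·119 + 28
119 = 4·28 + 7
28 = 4·7 + 0
gcd(20839, 50953) = 7.
Express as a combination:
7 = 119 − 4·28
7 = −4·2289 + 77·119
7 = 77·9275 − 312·2289
7 = −312·20839 + 701·9275
7 = 701·50953 − 1714·20839
So 7 = (701)·50953 + (-1714)·20839.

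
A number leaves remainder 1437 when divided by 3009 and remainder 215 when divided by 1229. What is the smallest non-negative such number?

Write x = 1437 + 3009·k. Then 3009·k ≡ 215 − 1437 ≡ 7 (mod 1229).
Need 3009⁻¹ mod 1229. Extended Euclid on (1229, 551):
1229 = 2×551 + 127
551 = 4×127 + 43
127 = 2×43 + 41
43 = 1×41 + 2
41 = 20×2 + 1
2 = 2×1 + 0
Back-substitute:
1 = 41 − 20·2
1 = −20·43 + 21·41
1 = 21·127 − 62·43
1 = −62·551 + 269·127
1 = 269·1229 − 600·551
3009⁻¹ ≡ 629 (mod 1229), so k ≡ 629·7 ≡ 716 (mod 1229).
x = 1437 + 3009·716 = 2155881.

2155881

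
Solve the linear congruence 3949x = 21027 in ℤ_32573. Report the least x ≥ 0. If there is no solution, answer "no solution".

First find gcd(3949, 32573):
32573 = 8×3949 + 981
3949 = 4×981 + 25
981 = 39×25 + 6
25 = 4×6 + 1
6 = 6×1 + 0
gcd = 1, so a unique solution mod 32573 exists.
Back-substitute for the Bézout coefficients:
1 = 25 − 4·6
1 = −4·981 + 157·25
1 = 157·3949 − 632·981
1 = −632·32573 + 5213·3949
So 3949·(5213) ≡ 1 (mod 32573), giving 3949⁻¹ ≡ 5213.
x ≡ 3949⁻¹·21027 ≡ 5213·21027 ≡ 5606 (mod 32573).

5606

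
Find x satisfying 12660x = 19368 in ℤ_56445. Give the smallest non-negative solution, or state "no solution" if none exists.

gcd(12660, 56445):
56445 = 4*12660 + 5805
12660 = 2*5805 + 1050
5805 = 5*1050 + 555
1050 = 1*555 + 495
555 = 1*495 + 60
495 = 8*60 + 15
60 = 4*15 + 0
gcd = 15, but 15 ∤ 19368, so the congruence has no solution.

no solution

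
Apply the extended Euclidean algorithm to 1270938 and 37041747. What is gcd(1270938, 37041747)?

3

Euclidean algorithm:
37041747 = 29*1270938 + 184545
1270938 = 6*184545 + 163668
184545 = 1*163668 + 20877
163668 = 7*20877 + 17529
20877 = 1*17529 + 3348
17529 = 5*3348 + 789
3348 = 4*789 + 192
789 = 4*192 + 21
192 = 9*21 + 3
21 = 7*3 + 0
gcd(1270938, 37041747) = 3.
Back-substituting:
3 = 192 − 9·21
3 = −9·789 + 37·192
3 = 37·3348 − 157·789
3 = −157·17529 + 822·3348
3 = 822·20877 − 979·17529
3 = −979·163668 + 7675·20877
3 = 7675·184545 − 8654·163668
3 = −8654·1270938 + 59599·184545
3 = 59599·37041747 − 1737025·1270938
So 3 = (59599)·37041747 + (-1737025)·1270938.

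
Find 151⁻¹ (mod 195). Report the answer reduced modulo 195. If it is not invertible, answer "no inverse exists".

gcd(195, 151) by repeated division:
195 = 1·151 + 44
151 = 3·44 + 19
44 = 2·19 + 6
19 = 3·6 + 1
6 = 6·1 + 0
The gcd is 1. Working backward:
1 = 19 − 3·6
1 = −3·44 + 7·19
1 = 7·151 − 24·44
1 = −24·195 + 31·151
So 151·31 ≡ 1 (mod 195).

31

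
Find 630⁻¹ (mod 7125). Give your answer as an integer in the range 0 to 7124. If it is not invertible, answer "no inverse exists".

no inverse exists

Compute gcd(630, 7125):
7125 = 11*630 + 195
630 = 3*195 + 45
195 = 4*45 + 15
45 = 3*15 + 0
The gcd is 15, not 1, hence no inverse exists.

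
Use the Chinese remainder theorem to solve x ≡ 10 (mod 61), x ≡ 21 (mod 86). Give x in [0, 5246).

Write x = 10 + 61·k. Then 61·k ≡ 21 − 10 ≡ 11 (mod 86).
Need 61⁻¹ mod 86. Extended Euclid on (86, 61):
86 = 1·61 + 25
61 = 2·25 + 11
25 = 2·11 + 3
11 = 3·3 + 2
3 = 1·2 + 1
2 = 2·1 + 0
Back-substitute:
1 = 3 − 2
1 = −11 + 4·3
1 = 4·25 − 9·11
1 = −9·61 + 22·25
1 = 22·86 − 31·61
61⁻¹ ≡ 55 (mod 86), so k ≡ 55·11 ≡ 3 (mod 86).
x = 10 + 61·3 = 193.

193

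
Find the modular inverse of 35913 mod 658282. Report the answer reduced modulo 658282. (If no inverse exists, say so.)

gcd(658282, 35913) by repeated division:
658282 = 18*35913 + 11848
35913 = 3*11848 + 369
11848 = 32*369 + 40
369 = 9*40 + 9
40 = 4*9 + 4
9 = 2*4 + 1
4 = 4*1 + 0
The gcd is 1. Working backward:
1 = 9 − 2·4
1 = −2·40 + 9·9
1 = 9·369 − 83·40
1 = −83·11848 + 2665·369
1 = 2665·35913 − 8078·11848
1 = −8078·658282 + 148069·35913
So 35913·148069 ≡ 1 (mod 658282).

148069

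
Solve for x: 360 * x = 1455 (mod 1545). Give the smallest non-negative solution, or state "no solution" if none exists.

First find gcd(360, 1545):
1545 = 4×360 + 105
360 = 3×105 + 45
105 = 2×45 + 15
45 = 3×15 + 0
gcd = 15 and 15 | 1455, so solutions exist. Divide through by 15: 24x ≡ 97 (mod 103).
Now find 24⁻¹ mod 103:
103 = 4·24 + 7
24 = 3·7 + 3
7 = 2·3 + 1
3 = 3·1 + 0
Back-substitute:
1 = 7 − 2·3
1 = −2·24 + 7·7
1 = 7·103 − 30·24
So 24·(-30) ≡ 1 (mod 103), i.e. 24⁻¹ ≡ 73.
Then x ≡ 73·97 ≡ 77 (mod 103); the smallest non-negative solution is x = 77.

77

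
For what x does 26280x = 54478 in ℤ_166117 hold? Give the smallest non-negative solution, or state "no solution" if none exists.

32783

First find gcd(26280, 166117):
166117 = 6*26280 + 8437
26280 = 3*8437 + 969
8437 = 8*969 + 685
969 = 1*685 + 284
685 = 2*284 + 117
284 = 2*117 + 50
117 = 2*50 + 17
50 = 2*17 + 16
17 = 1*16 + 1
16 = 16*1 + 0
gcd = 1, so a unique solution mod 166117 exists.
Back-substitute for the Bézout coefficients:
1 = 17 − 16
1 = −50 + 3·17
1 = 3·117 − 7·50
1 = −7·284 + 17·117
1 = 17·685 − 41·284
1 = −41·969 + 58·685
1 = 58·8437 − 505·969
1 = −505·26280 + 1573·8437
1 = 1573·166117 − 9943·26280
So 26280·(-9943) ≡ 1 (mod 166117), giving 26280⁻¹ ≡ 156174.
x ≡ 26280⁻¹·54478 ≡ 156174·54478 ≡ 32783 (mod 166117).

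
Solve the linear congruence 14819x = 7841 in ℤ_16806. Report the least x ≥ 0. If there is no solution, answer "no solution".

First find gcd(14819, 16806):
16806 = 1·14819 + 1987
14819 = 7·1987 + 910
1987 = 2·910 + 167
910 = 5·167 + 75
167 = 2·75 + 17
75 = 4·17 + 7
17 = 2·7 + 3
7 = 2·3 + 1
3 = 3·1 + 0
gcd = 1, so a unique solution mod 16806 exists.
Back-substitute for the Bézout coefficients:
1 = 7 − 2·3
1 = −2·17 + 5·7
1 = 5·75 − 22·17
1 = −22·167 + 49·75
1 = 49·910 − 267·167
1 = −267·1987 + 583·910
1 = 583·14819 − 4348·1987
1 = −4348·16806 + 4931·14819
So 14819·(4931) ≡ 1 (mod 16806), giving 14819⁻¹ ≡ 4931.
x ≡ 14819⁻¹·7841 ≡ 4931·7841 ≡ 10171 (mod 16806).

10171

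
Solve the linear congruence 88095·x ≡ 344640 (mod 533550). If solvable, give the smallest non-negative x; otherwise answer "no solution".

33012

First find gcd(88095, 533550):
533550 = 6×88095 + 4980
88095 = 17×4980 + 3435
4980 = 1×3435 + 1545
3435 = 2×1545 + 345
1545 = 4×345 + 165
345 = 2×165 + 15
165 = 11×15 + 0
gcd = 15 and 15 | 344640, so solutions exist. Divide through by 15: 5873x ≡ 22976 (mod 35570).
Now find 5873⁻¹ mod 35570:
35570 = 6*5873 + 332
5873 = 17*332 + 229
332 = 1*229 + 103
229 = 2*103 + 23
103 = 4*23 + 11
23 = 2*11 + 1
11 = 11*1 + 0
Back-substitute:
1 = 23 − 2·11
1 = −2·103 + 9·23
1 = 9·229 − 20·103
1 = −20·332 + 29·229
1 = 29·5873 − 513·332
1 = −513·35570 + 3107·5873
So 5873⁻¹ ≡ 3107 (mod 35570).
Then x ≡ 3107·22976 ≡ 33012 (mod 35570); the smallest non-negative solution is x = 33012.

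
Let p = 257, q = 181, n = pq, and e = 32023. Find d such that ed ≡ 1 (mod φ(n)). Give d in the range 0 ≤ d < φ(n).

43687

φ(n) = (p−1)(q−1) = 256·180 = 46080.
Need d with 32023·d ≡ 1 (mod 46080). Apply the extended Euclidean algorithm:
46080 = 1×32023 + 14057
32023 = 2×14057 + 3909
14057 = 3×3909 + 2330
3909 = 1×2330 + 1579
2330 = 1×1579 + 751
1579 = 2×751 + 77
751 = 9×77 + 58
77 = 1×58 + 19
58 = 3×19 + 1
19 = 19×1 + 0
Back-substitute:
1 = 58 − 3·19
1 = −3·77 + 4·58
1 = 4·751 − 39·77
1 = −39·1579 + 82·751
1 = 82·2330 − 121·1579
1 = −121·3909 + 203·2330
1 = 203·14057 − 730·3909
1 = −730·32023 + 1663·14057
1 = 1663·46080 − 2393·32023
So 32023·(-2393) ≡ 1 (mod 46080), hence d ≡ -2393 ≡ 43687 (mod 46080).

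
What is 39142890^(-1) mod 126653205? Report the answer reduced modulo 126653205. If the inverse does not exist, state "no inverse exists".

Euclidean algorithm on 126653205, 39142890:
126653205 = 3×39142890 + 9224535
39142890 = 4×9224535 + 2244750
9224535 = 4×2244750 + 245535
2244750 = 9×245535 + 34935
245535 = 7×34935 + 990
34935 = 35×990 + 285
990 = 3×285 + 135
285 = 2×135 + 15
135 = 9×15 + 0
gcd(39142890, 126653205) = 15 ≠ 1, so 39142890 has no multiplicative inverse modulo 126653205.

no inverse exists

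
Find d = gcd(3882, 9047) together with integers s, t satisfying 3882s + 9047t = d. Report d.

Euclidean algorithm:
9047 = 2×3882 + 1283
3882 = 3×1283 + 33
1283 = 38×33 + 29
33 = 1×29 + 4
29 = 7×4 + 1
4 = 4×1 + 0
gcd(3882, 9047) = 1.
Express as a combination:
1 = 29 − 7·4
1 = −7·33 + 8·29
1 = 8·1283 − 311·33
1 = −311·3882 + 941·1283
1 = 941·9047 − 2193·3882
So 1 = (941)·9047 + (-2193)·3882.

1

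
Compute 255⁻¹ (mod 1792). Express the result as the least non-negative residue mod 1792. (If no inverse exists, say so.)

1279

gcd(1792, 255) by repeated division:
1792 = 7·255 + 7
255 = 36·7 + 3
7 = 2·3 + 1
3 = 3·1 + 0
The gcd is 1. Working backward:
1 = 7 − 2·3
1 = −2·255 + 73·7
1 = 73·1792 − 513·255
Hence 255⁻¹ ≡ -513 ≡ 1279 (mod 1792).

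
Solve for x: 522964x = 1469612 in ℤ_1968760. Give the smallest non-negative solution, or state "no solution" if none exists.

First find gcd(522964, 1968760):
1968760 = 3*522964 + 399868
522964 = 1*399868 + 123096
399868 = 3*123096 + 30580
123096 = 4*30580 + 776
30580 = 39*776 + 316
776 = 2*316 + 144
316 = 2*144 + 28
144 = 5*28 + 4
28 = 7*4 + 0
gcd = 4 and 4 | 1469612, so solutions exist. Divide through by 4: 130741x ≡ 367403 (mod 492190).
Now find 130741⁻¹ mod 492190:
492190 = 3×130741 + 99967
130741 = 1×99967 + 30774
99967 = 3×30774 + 7645
30774 = 4×7645 + 194
7645 = 39×194 + 79
194 = 2×79 + 36
79 = 2×36 + 7
36 = 5×7 + 1
7 = 7×1 + 0
Back-substitute:
1 = 36 − 5·7
1 = −5·79 + 11·36
1 = 11·194 − 27·79
1 = −27·7645 + 1064·194
1 = 1064·30774 − 4283·7645
1 = −4283·99967 + 13913·30774
1 = 13913·130741 − 18196·99967
1 = −18196·492190 + 68501·130741
So 130741⁻¹ ≡ 68501 (mod 492190).
Then x ≡ 68501·367403 ≡ 321633 (mod 492190); the smallest non-negative solution is x = 321633.

321633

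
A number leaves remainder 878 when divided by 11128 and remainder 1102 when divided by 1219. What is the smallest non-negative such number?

3472814

Write x = 878 + 11128·k. Then 11128·k ≡ 1102 − 878 ≡ 224 (mod 1219).
Need 11128⁻¹ mod 1219. Extended Euclid on (1219, 157):
1219 = 7·157 + 120
157 = 1·120 + 37
120 = 3·37 + 9
37 = 4·9 + 1
9 = 9·1 + 0
Back-substitute:
1 = 37 − 4·9
1 = −4·120 + 13·37
1 = 13·157 − 17·120
1 = −17·1219 + 132·157
11128⁻¹ ≡ 132 (mod 1219), so k ≡ 132·224 ≡ 312 (mod 1219).
x = 878 + 11128·312 = 3472814.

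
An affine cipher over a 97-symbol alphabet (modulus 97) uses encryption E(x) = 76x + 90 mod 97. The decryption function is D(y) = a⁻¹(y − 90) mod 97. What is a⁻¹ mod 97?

Extended Euclidean algorithm:
97 = 1·76 + 21
76 = 3·21 + 13
21 = 1·13 + 8
13 = 1·8 + 5
8 = 1·5 + 3
5 = 1·3 + 2
3 = 1·2 + 1
2 = 2·1 + 0
gcd = 1, so the inverse exists. Back-substitute:
1 = 3 − 2
1 = −5 + 2·3
1 = 2·8 − 3·5
1 = −3·13 + 5·8
1 = 5·21 − 8·13
1 = −8·76 + 29·21
1 = 29·97 − 37·76
Thus 76·(-37) ≡ 1 (mod 97); reducing, -37 mod 97 = 60.

60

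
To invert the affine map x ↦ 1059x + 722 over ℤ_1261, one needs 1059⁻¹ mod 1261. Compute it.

Apply the Euclidean algorithm to 1261 and 1059:
1261 = 1·1059 + 202
1059 = 5·202 + 49
202 = 4·49 + 6
49 = 8·6 + 1
6 = 6·1 + 0
Since gcd(1059, 1261) = 1, back-substitute to write 1 as a combination:
1 = 49 − 8·6
1 = −8·202 + 33·49
1 = 33·1059 − 173·202
1 = −173·1261 + 206·1059
So 1059·206 ≡ 1 (mod 1261).

206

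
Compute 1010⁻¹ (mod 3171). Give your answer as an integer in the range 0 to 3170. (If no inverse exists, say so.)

2069

gcd(3171, 1010) by repeated division:
3171 = 3×1010 + 141
1010 = 7×141 + 23
141 = 6×23 + 3
23 = 7×3 + 2
3 = 1×2 + 1
2 = 2×1 + 0
Since gcd(1010, 3171) = 1, back-substitute to write 1 as a combination:
1 = 3 − 2
1 = −23 + 8·3
1 = 8·141 − 49·23
1 = −49·1010 + 351·141
1 = 351·3171 − 1102·1010
Thus 1010·(-1102) ≡ 1 (mod 3171); reducing, -1102 mod 3171 = 2069.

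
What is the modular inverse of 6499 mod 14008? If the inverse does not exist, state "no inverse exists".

Run Euclid on (14008, 6499):
14008 = 2*6499 + 1010
6499 = 6*1010 + 439
1010 = 2*439 + 132
439 = 3*132 + 43
132 = 3*43 + 3
43 = 14*3 + 1
3 = 3*1 + 0
Since gcd(6499, 14008) = 1, back-substitute to write 1 as a combination:
1 = 43 − 14·3
1 = −14·132 + 43·43
1 = 43·439 − 143·132
1 = −143·1010 + 329·439
1 = 329·6499 − 2117·1010
1 = −2117·14008 + 4563·6499
So 6499·4563 ≡ 1 (mod 14008).

4563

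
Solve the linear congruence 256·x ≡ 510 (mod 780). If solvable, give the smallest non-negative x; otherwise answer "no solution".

gcd(256, 780):
780 = 3*256 + 12
256 = 21*12 + 4
12 = 3*4 + 0
gcd = 4, but 4 ∤ 510, so the congruence has no solution.

no solution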